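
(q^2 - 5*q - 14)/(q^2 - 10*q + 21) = (q + 2)/(q - 3)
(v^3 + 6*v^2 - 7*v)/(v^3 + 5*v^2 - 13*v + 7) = v/(v - 1)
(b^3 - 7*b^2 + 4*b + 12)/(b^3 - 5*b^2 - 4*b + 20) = (b^2 - 5*b - 6)/(b^2 - 3*b - 10)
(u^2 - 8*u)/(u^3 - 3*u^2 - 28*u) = (8 - u)/(-u^2 + 3*u + 28)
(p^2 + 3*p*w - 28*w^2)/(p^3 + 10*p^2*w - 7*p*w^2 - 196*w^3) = 1/(p + 7*w)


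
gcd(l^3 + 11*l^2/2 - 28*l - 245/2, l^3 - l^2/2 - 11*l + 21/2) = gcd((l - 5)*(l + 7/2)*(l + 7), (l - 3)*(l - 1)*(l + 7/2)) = l + 7/2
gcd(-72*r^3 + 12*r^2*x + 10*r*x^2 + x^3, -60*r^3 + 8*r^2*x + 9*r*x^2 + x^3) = -12*r^2 + 4*r*x + x^2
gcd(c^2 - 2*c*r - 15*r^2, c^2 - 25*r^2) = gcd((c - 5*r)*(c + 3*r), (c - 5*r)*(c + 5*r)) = -c + 5*r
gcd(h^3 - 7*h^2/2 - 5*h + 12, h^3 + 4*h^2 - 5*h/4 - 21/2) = h^2 + h/2 - 3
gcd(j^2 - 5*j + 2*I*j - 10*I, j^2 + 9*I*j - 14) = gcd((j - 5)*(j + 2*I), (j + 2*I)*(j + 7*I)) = j + 2*I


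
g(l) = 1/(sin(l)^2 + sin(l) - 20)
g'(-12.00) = 0.00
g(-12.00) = -0.05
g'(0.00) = 0.00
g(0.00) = -0.05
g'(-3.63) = 0.00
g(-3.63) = -0.05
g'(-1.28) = 0.00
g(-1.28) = -0.05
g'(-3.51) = 0.00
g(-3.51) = -0.05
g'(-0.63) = 0.00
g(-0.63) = -0.05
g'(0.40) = -0.00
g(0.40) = -0.05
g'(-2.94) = 0.00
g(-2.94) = -0.05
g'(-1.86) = -0.00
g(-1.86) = -0.05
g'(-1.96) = -0.00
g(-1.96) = -0.05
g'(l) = (-2*sin(l)*cos(l) - cos(l))/(sin(l)^2 + sin(l) - 20)^2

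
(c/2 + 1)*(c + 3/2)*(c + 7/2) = c^3/2 + 7*c^2/2 + 61*c/8 + 21/4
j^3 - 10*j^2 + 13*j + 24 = (j - 8)*(j - 3)*(j + 1)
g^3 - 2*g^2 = g^2*(g - 2)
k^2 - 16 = (k - 4)*(k + 4)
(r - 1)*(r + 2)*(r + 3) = r^3 + 4*r^2 + r - 6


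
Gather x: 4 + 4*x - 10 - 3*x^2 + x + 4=-3*x^2 + 5*x - 2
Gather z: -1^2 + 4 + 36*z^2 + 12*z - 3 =36*z^2 + 12*z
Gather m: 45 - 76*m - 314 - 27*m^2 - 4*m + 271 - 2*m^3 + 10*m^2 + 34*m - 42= -2*m^3 - 17*m^2 - 46*m - 40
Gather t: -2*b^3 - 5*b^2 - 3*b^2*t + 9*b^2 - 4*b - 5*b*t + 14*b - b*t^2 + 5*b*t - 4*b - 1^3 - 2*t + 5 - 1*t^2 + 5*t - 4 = -2*b^3 + 4*b^2 + 6*b + t^2*(-b - 1) + t*(3 - 3*b^2)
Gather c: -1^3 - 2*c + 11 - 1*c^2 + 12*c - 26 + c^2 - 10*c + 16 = 0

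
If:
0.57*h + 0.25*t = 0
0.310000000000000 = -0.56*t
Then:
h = 0.24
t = -0.55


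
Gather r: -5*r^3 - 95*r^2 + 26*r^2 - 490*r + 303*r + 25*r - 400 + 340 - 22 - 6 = -5*r^3 - 69*r^2 - 162*r - 88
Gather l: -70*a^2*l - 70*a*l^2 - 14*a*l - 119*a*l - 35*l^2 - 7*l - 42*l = l^2*(-70*a - 35) + l*(-70*a^2 - 133*a - 49)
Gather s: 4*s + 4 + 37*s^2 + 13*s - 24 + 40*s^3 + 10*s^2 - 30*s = 40*s^3 + 47*s^2 - 13*s - 20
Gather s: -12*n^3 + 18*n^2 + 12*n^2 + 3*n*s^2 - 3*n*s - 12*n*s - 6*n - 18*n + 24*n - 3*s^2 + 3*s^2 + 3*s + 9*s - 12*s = -12*n^3 + 30*n^2 + 3*n*s^2 - 15*n*s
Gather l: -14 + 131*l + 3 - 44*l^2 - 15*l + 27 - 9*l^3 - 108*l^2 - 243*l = -9*l^3 - 152*l^2 - 127*l + 16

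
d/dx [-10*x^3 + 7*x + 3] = 7 - 30*x^2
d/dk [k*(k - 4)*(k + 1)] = 3*k^2 - 6*k - 4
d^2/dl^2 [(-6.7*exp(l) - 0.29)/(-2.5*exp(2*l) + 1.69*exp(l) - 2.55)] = (41.875*exp(4*l) + 35.5575*exp(3*l) - 259.95075*exp(2*l) + 22.306919*exp(l) + 44.816505)*exp(l)/(15.625*exp(6*l) - 31.6875*exp(5*l) + 69.23325*exp(4*l) - 69.469309*exp(3*l) + 70.617915*exp(2*l) - 32.967675*exp(l) + 16.581375)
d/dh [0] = 0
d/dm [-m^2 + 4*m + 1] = 4 - 2*m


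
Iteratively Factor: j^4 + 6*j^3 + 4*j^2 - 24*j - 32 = (j + 2)*(j^3 + 4*j^2 - 4*j - 16) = (j + 2)^2*(j^2 + 2*j - 8) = (j + 2)^2*(j + 4)*(j - 2)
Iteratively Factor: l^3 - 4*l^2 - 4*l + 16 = (l - 2)*(l^2 - 2*l - 8) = (l - 4)*(l - 2)*(l + 2)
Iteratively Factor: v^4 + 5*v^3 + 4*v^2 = (v + 1)*(v^3 + 4*v^2) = v*(v + 1)*(v^2 + 4*v) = v^2*(v + 1)*(v + 4)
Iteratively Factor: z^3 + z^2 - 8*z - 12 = (z + 2)*(z^2 - z - 6) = (z + 2)^2*(z - 3)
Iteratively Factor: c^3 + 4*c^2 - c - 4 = (c + 4)*(c^2 - 1) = (c + 1)*(c + 4)*(c - 1)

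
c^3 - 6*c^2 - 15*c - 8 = (c - 8)*(c + 1)^2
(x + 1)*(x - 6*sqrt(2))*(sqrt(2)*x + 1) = sqrt(2)*x^3 - 11*x^2 + sqrt(2)*x^2 - 11*x - 6*sqrt(2)*x - 6*sqrt(2)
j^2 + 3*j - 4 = (j - 1)*(j + 4)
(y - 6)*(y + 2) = y^2 - 4*y - 12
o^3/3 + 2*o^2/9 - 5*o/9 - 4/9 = (o/3 + 1/3)*(o - 4/3)*(o + 1)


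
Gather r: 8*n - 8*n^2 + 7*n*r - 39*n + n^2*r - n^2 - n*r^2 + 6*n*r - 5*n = -9*n^2 - n*r^2 - 36*n + r*(n^2 + 13*n)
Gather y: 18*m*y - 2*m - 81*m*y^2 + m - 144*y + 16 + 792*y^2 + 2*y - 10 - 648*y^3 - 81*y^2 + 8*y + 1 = -m - 648*y^3 + y^2*(711 - 81*m) + y*(18*m - 134) + 7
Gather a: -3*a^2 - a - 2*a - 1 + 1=-3*a^2 - 3*a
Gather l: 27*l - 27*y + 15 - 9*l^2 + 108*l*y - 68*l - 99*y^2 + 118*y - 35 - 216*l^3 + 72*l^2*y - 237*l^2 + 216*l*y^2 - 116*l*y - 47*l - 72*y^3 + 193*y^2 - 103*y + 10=-216*l^3 + l^2*(72*y - 246) + l*(216*y^2 - 8*y - 88) - 72*y^3 + 94*y^2 - 12*y - 10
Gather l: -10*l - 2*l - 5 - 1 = -12*l - 6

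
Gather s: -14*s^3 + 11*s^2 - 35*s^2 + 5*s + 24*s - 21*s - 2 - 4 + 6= -14*s^3 - 24*s^2 + 8*s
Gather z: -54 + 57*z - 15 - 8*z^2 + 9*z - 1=-8*z^2 + 66*z - 70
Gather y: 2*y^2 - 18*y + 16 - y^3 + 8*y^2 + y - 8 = -y^3 + 10*y^2 - 17*y + 8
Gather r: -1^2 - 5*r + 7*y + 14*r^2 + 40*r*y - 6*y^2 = 14*r^2 + r*(40*y - 5) - 6*y^2 + 7*y - 1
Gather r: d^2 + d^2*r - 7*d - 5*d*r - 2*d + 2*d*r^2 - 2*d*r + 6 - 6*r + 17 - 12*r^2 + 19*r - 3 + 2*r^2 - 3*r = d^2 - 9*d + r^2*(2*d - 10) + r*(d^2 - 7*d + 10) + 20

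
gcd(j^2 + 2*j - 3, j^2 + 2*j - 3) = j^2 + 2*j - 3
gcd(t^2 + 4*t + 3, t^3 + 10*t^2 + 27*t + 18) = t^2 + 4*t + 3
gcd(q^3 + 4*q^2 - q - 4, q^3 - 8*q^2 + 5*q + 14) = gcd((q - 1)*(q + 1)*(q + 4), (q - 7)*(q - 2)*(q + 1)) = q + 1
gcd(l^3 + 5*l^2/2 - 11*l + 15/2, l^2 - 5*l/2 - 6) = 1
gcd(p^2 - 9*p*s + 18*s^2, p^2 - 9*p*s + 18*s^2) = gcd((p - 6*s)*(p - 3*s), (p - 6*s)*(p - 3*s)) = p^2 - 9*p*s + 18*s^2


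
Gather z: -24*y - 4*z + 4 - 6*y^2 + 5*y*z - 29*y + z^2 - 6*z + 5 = -6*y^2 - 53*y + z^2 + z*(5*y - 10) + 9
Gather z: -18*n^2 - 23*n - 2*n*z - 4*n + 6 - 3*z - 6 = -18*n^2 - 27*n + z*(-2*n - 3)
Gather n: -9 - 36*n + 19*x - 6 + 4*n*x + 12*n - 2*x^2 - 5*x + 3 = n*(4*x - 24) - 2*x^2 + 14*x - 12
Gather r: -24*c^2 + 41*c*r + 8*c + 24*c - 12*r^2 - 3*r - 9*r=-24*c^2 + 32*c - 12*r^2 + r*(41*c - 12)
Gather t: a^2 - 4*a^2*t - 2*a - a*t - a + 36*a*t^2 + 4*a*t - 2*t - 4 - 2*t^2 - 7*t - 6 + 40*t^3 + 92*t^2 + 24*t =a^2 - 3*a + 40*t^3 + t^2*(36*a + 90) + t*(-4*a^2 + 3*a + 15) - 10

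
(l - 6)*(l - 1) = l^2 - 7*l + 6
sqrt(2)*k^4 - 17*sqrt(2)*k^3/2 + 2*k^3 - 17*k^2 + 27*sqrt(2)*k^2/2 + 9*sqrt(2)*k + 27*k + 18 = (k - 6)*(k - 3)*(k + sqrt(2))*(sqrt(2)*k + sqrt(2)/2)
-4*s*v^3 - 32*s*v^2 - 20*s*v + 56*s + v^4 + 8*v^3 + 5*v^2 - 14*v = (-4*s + v)*(v - 1)*(v + 2)*(v + 7)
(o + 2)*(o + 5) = o^2 + 7*o + 10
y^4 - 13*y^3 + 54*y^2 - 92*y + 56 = (y - 7)*(y - 2)^3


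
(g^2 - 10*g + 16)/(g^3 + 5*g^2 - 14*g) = (g - 8)/(g*(g + 7))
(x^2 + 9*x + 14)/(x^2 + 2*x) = (x + 7)/x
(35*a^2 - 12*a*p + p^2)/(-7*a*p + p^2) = (-5*a + p)/p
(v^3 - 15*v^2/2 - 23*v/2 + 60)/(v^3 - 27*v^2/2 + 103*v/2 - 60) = (v + 3)/(v - 3)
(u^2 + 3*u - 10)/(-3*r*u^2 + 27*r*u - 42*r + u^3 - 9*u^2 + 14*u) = (-u - 5)/(3*r*u - 21*r - u^2 + 7*u)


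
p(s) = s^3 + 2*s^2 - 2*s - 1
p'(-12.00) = 382.00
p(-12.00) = -1417.00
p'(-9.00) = 205.00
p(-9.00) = -550.00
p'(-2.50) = 6.75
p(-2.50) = 0.88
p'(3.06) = 38.33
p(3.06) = 40.26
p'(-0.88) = -3.20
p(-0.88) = 1.63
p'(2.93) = 35.47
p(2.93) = 35.46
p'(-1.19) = -2.51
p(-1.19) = 2.53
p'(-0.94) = -3.11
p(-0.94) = 1.82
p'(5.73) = 119.42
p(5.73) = 241.34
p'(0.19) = -1.13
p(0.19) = -1.30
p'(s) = 3*s^2 + 4*s - 2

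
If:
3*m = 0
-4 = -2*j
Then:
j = 2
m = 0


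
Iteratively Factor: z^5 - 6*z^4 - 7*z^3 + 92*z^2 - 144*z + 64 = (z - 1)*(z^4 - 5*z^3 - 12*z^2 + 80*z - 64) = (z - 4)*(z - 1)*(z^3 - z^2 - 16*z + 16) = (z - 4)*(z - 1)*(z + 4)*(z^2 - 5*z + 4) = (z - 4)^2*(z - 1)*(z + 4)*(z - 1)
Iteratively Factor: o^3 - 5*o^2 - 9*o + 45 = (o + 3)*(o^2 - 8*o + 15) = (o - 3)*(o + 3)*(o - 5)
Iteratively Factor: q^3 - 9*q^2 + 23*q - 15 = (q - 3)*(q^2 - 6*q + 5) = (q - 3)*(q - 1)*(q - 5)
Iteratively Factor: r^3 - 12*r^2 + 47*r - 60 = (r - 5)*(r^2 - 7*r + 12) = (r - 5)*(r - 4)*(r - 3)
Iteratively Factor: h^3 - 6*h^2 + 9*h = (h - 3)*(h^2 - 3*h) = (h - 3)^2*(h)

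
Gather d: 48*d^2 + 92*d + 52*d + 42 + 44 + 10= 48*d^2 + 144*d + 96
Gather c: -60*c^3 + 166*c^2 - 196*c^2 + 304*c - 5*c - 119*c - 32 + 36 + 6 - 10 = -60*c^3 - 30*c^2 + 180*c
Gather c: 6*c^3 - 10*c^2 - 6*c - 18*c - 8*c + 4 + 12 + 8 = 6*c^3 - 10*c^2 - 32*c + 24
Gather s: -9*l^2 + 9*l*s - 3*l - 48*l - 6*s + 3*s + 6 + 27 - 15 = -9*l^2 - 51*l + s*(9*l - 3) + 18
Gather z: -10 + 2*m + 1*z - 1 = 2*m + z - 11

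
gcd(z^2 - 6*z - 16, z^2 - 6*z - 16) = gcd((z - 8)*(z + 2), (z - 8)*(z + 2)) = z^2 - 6*z - 16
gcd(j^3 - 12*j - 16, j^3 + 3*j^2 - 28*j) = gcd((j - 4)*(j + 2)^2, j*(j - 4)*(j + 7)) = j - 4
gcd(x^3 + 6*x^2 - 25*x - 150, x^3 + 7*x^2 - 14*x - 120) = x^2 + 11*x + 30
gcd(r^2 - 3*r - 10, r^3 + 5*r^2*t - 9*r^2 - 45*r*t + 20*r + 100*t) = r - 5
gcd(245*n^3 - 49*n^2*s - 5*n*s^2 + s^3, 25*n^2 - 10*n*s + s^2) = -5*n + s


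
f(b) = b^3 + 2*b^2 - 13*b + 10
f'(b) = 3*b^2 + 4*b - 13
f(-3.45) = 37.59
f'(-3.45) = 8.91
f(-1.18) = 26.48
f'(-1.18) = -13.54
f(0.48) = 4.33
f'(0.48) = -10.39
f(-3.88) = 32.14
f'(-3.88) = 16.64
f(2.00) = 0.00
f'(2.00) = 7.00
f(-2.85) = 40.15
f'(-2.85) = -0.03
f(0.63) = 2.85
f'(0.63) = -9.29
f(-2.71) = 40.02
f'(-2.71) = -1.81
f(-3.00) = 40.00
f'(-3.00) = 2.00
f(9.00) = 784.00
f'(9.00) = 266.00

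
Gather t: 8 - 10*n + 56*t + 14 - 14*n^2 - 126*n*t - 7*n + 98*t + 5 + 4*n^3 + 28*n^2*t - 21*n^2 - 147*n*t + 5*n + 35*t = 4*n^3 - 35*n^2 - 12*n + t*(28*n^2 - 273*n + 189) + 27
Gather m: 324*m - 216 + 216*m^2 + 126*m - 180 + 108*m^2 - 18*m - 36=324*m^2 + 432*m - 432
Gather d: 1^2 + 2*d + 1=2*d + 2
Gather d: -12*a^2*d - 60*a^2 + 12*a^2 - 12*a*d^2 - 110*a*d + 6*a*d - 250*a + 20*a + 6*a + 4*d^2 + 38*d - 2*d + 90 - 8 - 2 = -48*a^2 - 224*a + d^2*(4 - 12*a) + d*(-12*a^2 - 104*a + 36) + 80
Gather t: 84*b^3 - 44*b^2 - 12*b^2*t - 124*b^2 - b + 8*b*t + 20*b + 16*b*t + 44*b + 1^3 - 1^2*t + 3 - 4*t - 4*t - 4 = 84*b^3 - 168*b^2 + 63*b + t*(-12*b^2 + 24*b - 9)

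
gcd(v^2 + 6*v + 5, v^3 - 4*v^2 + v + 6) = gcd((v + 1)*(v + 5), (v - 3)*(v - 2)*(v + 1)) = v + 1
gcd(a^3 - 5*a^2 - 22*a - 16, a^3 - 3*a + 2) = a + 2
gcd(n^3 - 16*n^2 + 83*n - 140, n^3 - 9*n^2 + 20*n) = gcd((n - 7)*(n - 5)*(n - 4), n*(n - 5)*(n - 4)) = n^2 - 9*n + 20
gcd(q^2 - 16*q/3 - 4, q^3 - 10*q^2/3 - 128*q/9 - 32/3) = q - 6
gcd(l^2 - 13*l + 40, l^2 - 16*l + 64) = l - 8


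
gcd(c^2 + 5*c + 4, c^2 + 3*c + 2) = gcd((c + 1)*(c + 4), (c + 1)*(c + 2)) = c + 1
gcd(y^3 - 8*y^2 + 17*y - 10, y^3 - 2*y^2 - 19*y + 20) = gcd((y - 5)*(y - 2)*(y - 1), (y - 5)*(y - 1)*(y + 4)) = y^2 - 6*y + 5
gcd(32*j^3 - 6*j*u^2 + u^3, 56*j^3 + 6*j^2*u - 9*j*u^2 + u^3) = -8*j^2 - 2*j*u + u^2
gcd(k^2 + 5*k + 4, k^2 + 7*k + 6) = k + 1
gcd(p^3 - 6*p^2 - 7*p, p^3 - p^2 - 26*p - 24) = p + 1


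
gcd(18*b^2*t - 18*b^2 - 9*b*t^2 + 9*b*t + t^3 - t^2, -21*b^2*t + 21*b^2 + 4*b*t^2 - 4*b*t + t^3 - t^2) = -3*b*t + 3*b + t^2 - t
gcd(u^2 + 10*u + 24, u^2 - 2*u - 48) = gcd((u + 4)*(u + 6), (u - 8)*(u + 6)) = u + 6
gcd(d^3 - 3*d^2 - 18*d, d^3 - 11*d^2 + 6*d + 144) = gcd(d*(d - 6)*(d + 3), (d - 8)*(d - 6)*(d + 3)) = d^2 - 3*d - 18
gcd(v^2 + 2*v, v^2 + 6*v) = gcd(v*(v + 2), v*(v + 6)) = v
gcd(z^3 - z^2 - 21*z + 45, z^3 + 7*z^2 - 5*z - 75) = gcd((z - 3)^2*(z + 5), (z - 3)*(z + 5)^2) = z^2 + 2*z - 15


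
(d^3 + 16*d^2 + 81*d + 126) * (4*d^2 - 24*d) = 4*d^5 + 40*d^4 - 60*d^3 - 1440*d^2 - 3024*d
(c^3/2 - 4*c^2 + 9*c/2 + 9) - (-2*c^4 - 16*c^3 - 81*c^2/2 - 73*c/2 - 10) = 2*c^4 + 33*c^3/2 + 73*c^2/2 + 41*c + 19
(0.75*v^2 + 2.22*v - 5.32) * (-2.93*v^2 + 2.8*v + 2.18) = -2.1975*v^4 - 4.4046*v^3 + 23.4386*v^2 - 10.0564*v - 11.5976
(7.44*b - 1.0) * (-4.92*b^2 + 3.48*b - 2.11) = -36.6048*b^3 + 30.8112*b^2 - 19.1784*b + 2.11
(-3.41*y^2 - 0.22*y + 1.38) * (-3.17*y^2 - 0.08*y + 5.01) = 10.8097*y^4 + 0.9702*y^3 - 21.4411*y^2 - 1.2126*y + 6.9138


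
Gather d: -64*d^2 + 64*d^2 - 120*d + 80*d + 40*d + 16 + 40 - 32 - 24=0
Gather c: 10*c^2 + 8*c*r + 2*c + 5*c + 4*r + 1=10*c^2 + c*(8*r + 7) + 4*r + 1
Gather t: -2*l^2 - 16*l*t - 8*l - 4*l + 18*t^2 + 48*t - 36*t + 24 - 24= -2*l^2 - 12*l + 18*t^2 + t*(12 - 16*l)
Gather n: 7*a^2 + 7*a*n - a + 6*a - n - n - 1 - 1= 7*a^2 + 5*a + n*(7*a - 2) - 2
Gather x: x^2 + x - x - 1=x^2 - 1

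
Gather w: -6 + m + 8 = m + 2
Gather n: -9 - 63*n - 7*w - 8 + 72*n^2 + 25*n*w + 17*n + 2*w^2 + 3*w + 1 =72*n^2 + n*(25*w - 46) + 2*w^2 - 4*w - 16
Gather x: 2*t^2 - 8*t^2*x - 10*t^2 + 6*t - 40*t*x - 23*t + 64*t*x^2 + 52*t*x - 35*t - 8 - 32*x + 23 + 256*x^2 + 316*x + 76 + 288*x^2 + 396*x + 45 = -8*t^2 - 52*t + x^2*(64*t + 544) + x*(-8*t^2 + 12*t + 680) + 136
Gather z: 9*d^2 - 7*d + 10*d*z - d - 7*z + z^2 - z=9*d^2 - 8*d + z^2 + z*(10*d - 8)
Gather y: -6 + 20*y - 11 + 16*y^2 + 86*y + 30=16*y^2 + 106*y + 13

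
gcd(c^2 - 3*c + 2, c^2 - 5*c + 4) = c - 1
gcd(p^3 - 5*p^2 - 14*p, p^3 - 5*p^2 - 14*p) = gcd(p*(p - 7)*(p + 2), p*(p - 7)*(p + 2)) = p^3 - 5*p^2 - 14*p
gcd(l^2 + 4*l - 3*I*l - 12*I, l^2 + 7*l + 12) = l + 4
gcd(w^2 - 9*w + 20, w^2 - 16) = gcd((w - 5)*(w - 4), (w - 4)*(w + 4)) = w - 4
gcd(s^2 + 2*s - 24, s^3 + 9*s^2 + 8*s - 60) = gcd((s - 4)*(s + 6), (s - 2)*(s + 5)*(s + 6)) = s + 6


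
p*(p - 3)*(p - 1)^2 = p^4 - 5*p^3 + 7*p^2 - 3*p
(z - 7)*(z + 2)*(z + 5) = z^3 - 39*z - 70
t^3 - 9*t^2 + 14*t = t*(t - 7)*(t - 2)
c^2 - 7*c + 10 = (c - 5)*(c - 2)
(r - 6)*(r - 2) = r^2 - 8*r + 12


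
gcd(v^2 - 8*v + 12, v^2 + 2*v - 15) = 1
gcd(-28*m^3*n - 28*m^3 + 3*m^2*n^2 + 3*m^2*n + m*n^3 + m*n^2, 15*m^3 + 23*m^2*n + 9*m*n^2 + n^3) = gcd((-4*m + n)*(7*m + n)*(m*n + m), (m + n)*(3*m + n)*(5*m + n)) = 1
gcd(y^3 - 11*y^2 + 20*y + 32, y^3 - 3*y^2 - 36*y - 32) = y^2 - 7*y - 8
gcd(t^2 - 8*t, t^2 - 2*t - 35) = 1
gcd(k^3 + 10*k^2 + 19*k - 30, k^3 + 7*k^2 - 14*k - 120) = k^2 + 11*k + 30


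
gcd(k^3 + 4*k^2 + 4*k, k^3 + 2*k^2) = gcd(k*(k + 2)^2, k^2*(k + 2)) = k^2 + 2*k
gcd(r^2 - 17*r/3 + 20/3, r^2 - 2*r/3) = 1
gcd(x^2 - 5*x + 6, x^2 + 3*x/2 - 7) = x - 2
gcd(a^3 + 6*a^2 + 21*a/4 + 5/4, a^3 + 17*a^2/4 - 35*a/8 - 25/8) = a^2 + 11*a/2 + 5/2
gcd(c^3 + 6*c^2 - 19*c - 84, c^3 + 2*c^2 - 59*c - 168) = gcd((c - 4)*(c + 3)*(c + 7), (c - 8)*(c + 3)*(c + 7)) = c^2 + 10*c + 21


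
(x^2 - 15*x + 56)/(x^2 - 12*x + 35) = (x - 8)/(x - 5)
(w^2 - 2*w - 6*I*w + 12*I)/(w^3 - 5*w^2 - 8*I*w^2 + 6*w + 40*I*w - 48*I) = (w - 6*I)/(w^2 - w*(3 + 8*I) + 24*I)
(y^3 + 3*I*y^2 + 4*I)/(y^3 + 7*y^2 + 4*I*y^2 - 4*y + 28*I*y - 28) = (y - I)/(y + 7)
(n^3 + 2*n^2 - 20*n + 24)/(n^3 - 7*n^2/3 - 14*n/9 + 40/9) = 9*(n^2 + 4*n - 12)/(9*n^2 - 3*n - 20)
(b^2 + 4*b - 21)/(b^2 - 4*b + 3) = (b + 7)/(b - 1)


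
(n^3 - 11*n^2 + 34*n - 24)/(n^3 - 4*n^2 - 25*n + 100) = (n^2 - 7*n + 6)/(n^2 - 25)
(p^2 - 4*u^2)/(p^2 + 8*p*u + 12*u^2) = (p - 2*u)/(p + 6*u)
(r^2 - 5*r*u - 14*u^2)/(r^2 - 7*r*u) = (r + 2*u)/r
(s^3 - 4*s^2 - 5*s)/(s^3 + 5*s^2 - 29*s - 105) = s*(s + 1)/(s^2 + 10*s + 21)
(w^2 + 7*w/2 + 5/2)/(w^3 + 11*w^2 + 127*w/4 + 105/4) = 2*(w + 1)/(2*w^2 + 17*w + 21)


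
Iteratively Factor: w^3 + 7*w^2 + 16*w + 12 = (w + 2)*(w^2 + 5*w + 6) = (w + 2)^2*(w + 3)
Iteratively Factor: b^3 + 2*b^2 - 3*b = (b - 1)*(b^2 + 3*b) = (b - 1)*(b + 3)*(b)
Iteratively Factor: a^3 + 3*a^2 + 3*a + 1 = (a + 1)*(a^2 + 2*a + 1) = (a + 1)^2*(a + 1)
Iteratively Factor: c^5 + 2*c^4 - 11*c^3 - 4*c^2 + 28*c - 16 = (c + 2)*(c^4 - 11*c^2 + 18*c - 8) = (c - 1)*(c + 2)*(c^3 + c^2 - 10*c + 8) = (c - 2)*(c - 1)*(c + 2)*(c^2 + 3*c - 4) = (c - 2)*(c - 1)^2*(c + 2)*(c + 4)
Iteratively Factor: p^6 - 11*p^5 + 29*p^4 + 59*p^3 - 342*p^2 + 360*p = (p - 4)*(p^5 - 7*p^4 + p^3 + 63*p^2 - 90*p) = (p - 5)*(p - 4)*(p^4 - 2*p^3 - 9*p^2 + 18*p) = (p - 5)*(p - 4)*(p - 2)*(p^3 - 9*p) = p*(p - 5)*(p - 4)*(p - 2)*(p^2 - 9) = p*(p - 5)*(p - 4)*(p - 3)*(p - 2)*(p + 3)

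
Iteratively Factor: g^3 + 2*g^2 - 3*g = (g)*(g^2 + 2*g - 3) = g*(g - 1)*(g + 3)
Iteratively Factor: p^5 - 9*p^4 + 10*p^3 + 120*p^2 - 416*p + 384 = (p - 4)*(p^4 - 5*p^3 - 10*p^2 + 80*p - 96) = (p - 4)*(p + 4)*(p^3 - 9*p^2 + 26*p - 24) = (p - 4)*(p - 2)*(p + 4)*(p^2 - 7*p + 12) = (p - 4)*(p - 3)*(p - 2)*(p + 4)*(p - 4)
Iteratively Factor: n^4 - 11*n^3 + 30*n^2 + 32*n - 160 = (n - 4)*(n^3 - 7*n^2 + 2*n + 40) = (n - 4)*(n + 2)*(n^2 - 9*n + 20) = (n - 5)*(n - 4)*(n + 2)*(n - 4)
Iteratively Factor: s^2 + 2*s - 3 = (s - 1)*(s + 3)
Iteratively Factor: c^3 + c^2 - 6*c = (c + 3)*(c^2 - 2*c) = c*(c + 3)*(c - 2)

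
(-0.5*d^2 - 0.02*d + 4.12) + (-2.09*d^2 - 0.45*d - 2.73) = -2.59*d^2 - 0.47*d + 1.39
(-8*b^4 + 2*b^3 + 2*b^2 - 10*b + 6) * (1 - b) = 8*b^5 - 10*b^4 + 12*b^2 - 16*b + 6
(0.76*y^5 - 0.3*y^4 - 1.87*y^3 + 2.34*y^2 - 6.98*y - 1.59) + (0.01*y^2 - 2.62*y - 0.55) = 0.76*y^5 - 0.3*y^4 - 1.87*y^3 + 2.35*y^2 - 9.6*y - 2.14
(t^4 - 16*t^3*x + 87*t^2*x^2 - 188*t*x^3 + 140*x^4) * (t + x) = t^5 - 15*t^4*x + 71*t^3*x^2 - 101*t^2*x^3 - 48*t*x^4 + 140*x^5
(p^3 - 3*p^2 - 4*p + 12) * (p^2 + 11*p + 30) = p^5 + 8*p^4 - 7*p^3 - 122*p^2 + 12*p + 360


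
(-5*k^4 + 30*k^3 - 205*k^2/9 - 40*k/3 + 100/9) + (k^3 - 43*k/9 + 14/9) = -5*k^4 + 31*k^3 - 205*k^2/9 - 163*k/9 + 38/3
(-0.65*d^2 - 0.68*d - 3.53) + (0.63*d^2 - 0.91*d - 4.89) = -0.02*d^2 - 1.59*d - 8.42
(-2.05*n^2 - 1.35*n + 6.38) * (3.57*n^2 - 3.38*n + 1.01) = -7.3185*n^4 + 2.1095*n^3 + 25.2691*n^2 - 22.9279*n + 6.4438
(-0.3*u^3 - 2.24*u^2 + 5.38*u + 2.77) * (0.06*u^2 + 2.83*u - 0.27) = -0.018*u^5 - 0.9834*u^4 - 5.9354*u^3 + 15.9964*u^2 + 6.3865*u - 0.7479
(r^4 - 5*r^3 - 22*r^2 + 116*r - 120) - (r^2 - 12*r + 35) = r^4 - 5*r^3 - 23*r^2 + 128*r - 155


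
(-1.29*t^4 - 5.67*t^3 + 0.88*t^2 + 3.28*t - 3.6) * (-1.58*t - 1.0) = 2.0382*t^5 + 10.2486*t^4 + 4.2796*t^3 - 6.0624*t^2 + 2.408*t + 3.6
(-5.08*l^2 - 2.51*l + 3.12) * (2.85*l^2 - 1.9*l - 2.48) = -14.478*l^4 + 2.4985*l^3 + 26.2594*l^2 + 0.296799999999999*l - 7.7376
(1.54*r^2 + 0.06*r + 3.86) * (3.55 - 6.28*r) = -9.6712*r^3 + 5.0902*r^2 - 24.0278*r + 13.703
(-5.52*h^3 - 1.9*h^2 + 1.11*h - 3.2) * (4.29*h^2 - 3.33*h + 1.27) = -23.6808*h^5 + 10.2306*h^4 + 4.0785*h^3 - 19.8373*h^2 + 12.0657*h - 4.064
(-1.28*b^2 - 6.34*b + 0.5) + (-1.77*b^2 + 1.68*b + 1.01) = -3.05*b^2 - 4.66*b + 1.51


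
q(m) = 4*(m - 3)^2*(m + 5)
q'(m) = 4*(m - 3)^2 + 4*(m + 5)*(2*m - 6) = 4*(m - 3)*(3*m + 7)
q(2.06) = 24.95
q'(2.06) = -49.56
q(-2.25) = 303.19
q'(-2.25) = -5.25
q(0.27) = 157.11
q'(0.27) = -85.29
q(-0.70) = 235.47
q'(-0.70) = -72.52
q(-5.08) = -20.89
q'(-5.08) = 266.32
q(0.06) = 174.95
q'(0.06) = -84.44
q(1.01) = 95.20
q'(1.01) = -79.84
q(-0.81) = 243.29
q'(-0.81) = -69.65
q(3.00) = 0.00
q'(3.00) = 0.00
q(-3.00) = 288.00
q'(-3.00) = 48.00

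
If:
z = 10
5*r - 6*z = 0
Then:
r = 12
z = 10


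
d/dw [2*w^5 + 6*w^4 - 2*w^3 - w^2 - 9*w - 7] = 10*w^4 + 24*w^3 - 6*w^2 - 2*w - 9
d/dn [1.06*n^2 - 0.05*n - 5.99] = 2.12*n - 0.05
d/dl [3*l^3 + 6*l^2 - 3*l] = 9*l^2 + 12*l - 3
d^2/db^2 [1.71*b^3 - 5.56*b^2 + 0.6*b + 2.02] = 10.26*b - 11.12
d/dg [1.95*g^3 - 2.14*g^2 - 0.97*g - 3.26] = 5.85*g^2 - 4.28*g - 0.97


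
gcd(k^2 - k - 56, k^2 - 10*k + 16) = k - 8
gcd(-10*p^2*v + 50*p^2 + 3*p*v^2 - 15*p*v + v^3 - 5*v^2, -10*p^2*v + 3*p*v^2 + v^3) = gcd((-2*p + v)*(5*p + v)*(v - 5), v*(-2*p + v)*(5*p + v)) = 10*p^2 - 3*p*v - v^2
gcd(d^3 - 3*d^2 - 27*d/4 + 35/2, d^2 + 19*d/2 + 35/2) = d + 5/2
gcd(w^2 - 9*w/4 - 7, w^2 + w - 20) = w - 4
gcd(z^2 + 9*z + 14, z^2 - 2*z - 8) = z + 2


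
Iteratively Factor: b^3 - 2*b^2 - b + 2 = (b + 1)*(b^2 - 3*b + 2) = (b - 2)*(b + 1)*(b - 1)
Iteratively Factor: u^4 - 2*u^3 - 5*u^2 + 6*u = (u)*(u^3 - 2*u^2 - 5*u + 6) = u*(u - 1)*(u^2 - u - 6) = u*(u - 1)*(u + 2)*(u - 3)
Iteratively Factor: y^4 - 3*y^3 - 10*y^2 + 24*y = (y + 3)*(y^3 - 6*y^2 + 8*y) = (y - 4)*(y + 3)*(y^2 - 2*y) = y*(y - 4)*(y + 3)*(y - 2)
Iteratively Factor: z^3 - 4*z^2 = (z - 4)*(z^2) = z*(z - 4)*(z)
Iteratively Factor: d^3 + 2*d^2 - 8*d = (d - 2)*(d^2 + 4*d) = d*(d - 2)*(d + 4)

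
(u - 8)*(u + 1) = u^2 - 7*u - 8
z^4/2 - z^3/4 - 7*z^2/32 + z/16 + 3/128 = (z/2 + 1/4)*(z - 3/4)*(z - 1/2)*(z + 1/4)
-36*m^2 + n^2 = (-6*m + n)*(6*m + n)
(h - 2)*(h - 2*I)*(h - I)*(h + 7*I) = h^4 - 2*h^3 + 4*I*h^3 + 19*h^2 - 8*I*h^2 - 38*h - 14*I*h + 28*I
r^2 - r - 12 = (r - 4)*(r + 3)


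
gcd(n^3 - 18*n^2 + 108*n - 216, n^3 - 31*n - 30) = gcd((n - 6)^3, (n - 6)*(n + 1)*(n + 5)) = n - 6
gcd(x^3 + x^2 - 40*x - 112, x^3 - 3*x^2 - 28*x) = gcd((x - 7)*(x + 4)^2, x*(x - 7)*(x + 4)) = x^2 - 3*x - 28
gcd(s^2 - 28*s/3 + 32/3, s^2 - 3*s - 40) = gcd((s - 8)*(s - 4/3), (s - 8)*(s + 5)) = s - 8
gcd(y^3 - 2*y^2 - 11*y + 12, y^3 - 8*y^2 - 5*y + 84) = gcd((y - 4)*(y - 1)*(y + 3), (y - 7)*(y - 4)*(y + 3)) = y^2 - y - 12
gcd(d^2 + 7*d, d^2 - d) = d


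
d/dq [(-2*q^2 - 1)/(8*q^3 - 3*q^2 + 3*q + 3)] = (16*q^4 + 18*q^2 - 18*q + 3)/(64*q^6 - 48*q^5 + 57*q^4 + 30*q^3 - 9*q^2 + 18*q + 9)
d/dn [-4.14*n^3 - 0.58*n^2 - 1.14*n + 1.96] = -12.42*n^2 - 1.16*n - 1.14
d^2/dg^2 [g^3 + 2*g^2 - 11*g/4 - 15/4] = 6*g + 4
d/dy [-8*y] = -8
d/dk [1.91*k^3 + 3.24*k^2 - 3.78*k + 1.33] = 5.73*k^2 + 6.48*k - 3.78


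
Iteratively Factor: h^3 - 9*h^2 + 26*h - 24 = (h - 3)*(h^2 - 6*h + 8) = (h - 4)*(h - 3)*(h - 2)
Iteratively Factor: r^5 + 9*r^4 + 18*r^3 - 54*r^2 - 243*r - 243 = (r - 3)*(r^4 + 12*r^3 + 54*r^2 + 108*r + 81) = (r - 3)*(r + 3)*(r^3 + 9*r^2 + 27*r + 27) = (r - 3)*(r + 3)^2*(r^2 + 6*r + 9) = (r - 3)*(r + 3)^3*(r + 3)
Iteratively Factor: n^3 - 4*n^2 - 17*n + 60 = (n - 5)*(n^2 + n - 12) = (n - 5)*(n - 3)*(n + 4)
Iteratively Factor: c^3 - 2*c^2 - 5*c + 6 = (c + 2)*(c^2 - 4*c + 3) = (c - 3)*(c + 2)*(c - 1)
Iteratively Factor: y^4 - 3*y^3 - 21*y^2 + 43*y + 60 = (y + 4)*(y^3 - 7*y^2 + 7*y + 15) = (y + 1)*(y + 4)*(y^2 - 8*y + 15) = (y - 3)*(y + 1)*(y + 4)*(y - 5)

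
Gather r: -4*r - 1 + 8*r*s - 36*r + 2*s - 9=r*(8*s - 40) + 2*s - 10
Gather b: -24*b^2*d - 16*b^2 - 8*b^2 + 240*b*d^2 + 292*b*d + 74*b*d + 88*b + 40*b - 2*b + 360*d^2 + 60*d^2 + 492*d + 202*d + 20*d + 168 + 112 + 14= b^2*(-24*d - 24) + b*(240*d^2 + 366*d + 126) + 420*d^2 + 714*d + 294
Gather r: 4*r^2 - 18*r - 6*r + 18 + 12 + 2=4*r^2 - 24*r + 32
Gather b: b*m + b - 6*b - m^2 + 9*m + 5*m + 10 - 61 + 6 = b*(m - 5) - m^2 + 14*m - 45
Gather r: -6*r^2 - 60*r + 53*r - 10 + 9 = -6*r^2 - 7*r - 1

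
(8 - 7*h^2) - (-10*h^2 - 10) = 3*h^2 + 18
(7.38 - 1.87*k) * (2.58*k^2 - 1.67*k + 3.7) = -4.8246*k^3 + 22.1633*k^2 - 19.2436*k + 27.306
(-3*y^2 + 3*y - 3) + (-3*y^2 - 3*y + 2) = -6*y^2 - 1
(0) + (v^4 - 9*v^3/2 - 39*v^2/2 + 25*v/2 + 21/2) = v^4 - 9*v^3/2 - 39*v^2/2 + 25*v/2 + 21/2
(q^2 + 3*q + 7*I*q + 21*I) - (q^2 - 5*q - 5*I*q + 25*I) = 8*q + 12*I*q - 4*I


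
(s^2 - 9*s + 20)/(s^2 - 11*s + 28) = (s - 5)/(s - 7)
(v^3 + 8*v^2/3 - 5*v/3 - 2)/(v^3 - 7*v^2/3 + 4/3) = (v + 3)/(v - 2)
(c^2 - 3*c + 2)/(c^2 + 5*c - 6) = (c - 2)/(c + 6)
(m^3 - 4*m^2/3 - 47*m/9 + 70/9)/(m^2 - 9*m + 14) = (9*m^2 + 6*m - 35)/(9*(m - 7))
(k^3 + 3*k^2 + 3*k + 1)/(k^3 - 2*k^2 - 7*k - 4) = (k + 1)/(k - 4)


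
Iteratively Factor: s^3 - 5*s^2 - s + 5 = (s - 5)*(s^2 - 1) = (s - 5)*(s + 1)*(s - 1)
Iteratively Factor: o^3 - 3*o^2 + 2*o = (o)*(o^2 - 3*o + 2) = o*(o - 2)*(o - 1)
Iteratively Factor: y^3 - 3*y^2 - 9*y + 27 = (y - 3)*(y^2 - 9) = (y - 3)*(y + 3)*(y - 3)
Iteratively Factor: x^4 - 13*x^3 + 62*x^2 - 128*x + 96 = (x - 4)*(x^3 - 9*x^2 + 26*x - 24) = (x - 4)*(x - 3)*(x^2 - 6*x + 8) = (x - 4)*(x - 3)*(x - 2)*(x - 4)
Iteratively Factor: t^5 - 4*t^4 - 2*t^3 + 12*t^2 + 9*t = (t + 1)*(t^4 - 5*t^3 + 3*t^2 + 9*t) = (t - 3)*(t + 1)*(t^3 - 2*t^2 - 3*t) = (t - 3)^2*(t + 1)*(t^2 + t) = t*(t - 3)^2*(t + 1)*(t + 1)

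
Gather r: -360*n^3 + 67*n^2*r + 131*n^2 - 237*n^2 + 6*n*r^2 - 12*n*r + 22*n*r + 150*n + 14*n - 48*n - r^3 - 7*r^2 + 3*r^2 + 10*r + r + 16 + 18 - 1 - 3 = -360*n^3 - 106*n^2 + 116*n - r^3 + r^2*(6*n - 4) + r*(67*n^2 + 10*n + 11) + 30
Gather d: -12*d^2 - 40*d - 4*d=-12*d^2 - 44*d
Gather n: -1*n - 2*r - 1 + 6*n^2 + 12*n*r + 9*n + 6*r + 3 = 6*n^2 + n*(12*r + 8) + 4*r + 2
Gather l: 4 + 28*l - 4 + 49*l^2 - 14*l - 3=49*l^2 + 14*l - 3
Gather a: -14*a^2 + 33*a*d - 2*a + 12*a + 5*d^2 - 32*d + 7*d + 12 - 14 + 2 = -14*a^2 + a*(33*d + 10) + 5*d^2 - 25*d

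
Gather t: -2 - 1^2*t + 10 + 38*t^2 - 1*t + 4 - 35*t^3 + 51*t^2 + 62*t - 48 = -35*t^3 + 89*t^2 + 60*t - 36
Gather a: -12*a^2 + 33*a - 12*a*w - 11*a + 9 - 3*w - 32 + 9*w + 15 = -12*a^2 + a*(22 - 12*w) + 6*w - 8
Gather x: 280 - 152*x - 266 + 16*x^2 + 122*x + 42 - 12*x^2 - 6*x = 4*x^2 - 36*x + 56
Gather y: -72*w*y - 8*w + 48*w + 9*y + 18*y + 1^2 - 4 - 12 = 40*w + y*(27 - 72*w) - 15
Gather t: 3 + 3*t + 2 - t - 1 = 2*t + 4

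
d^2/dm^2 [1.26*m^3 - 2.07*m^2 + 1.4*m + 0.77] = 7.56*m - 4.14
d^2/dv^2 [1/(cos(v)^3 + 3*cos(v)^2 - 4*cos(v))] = ((-13*cos(v) + 24*cos(2*v) + 9*cos(3*v))*(cos(v)^2 + 3*cos(v) - 4)*cos(v)/4 + 2*(3*cos(v)^2 + 6*cos(v) - 4)^2*sin(v)^2)/((cos(v)^2 + 3*cos(v) - 4)^3*cos(v)^3)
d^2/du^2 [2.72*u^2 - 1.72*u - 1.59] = 5.44000000000000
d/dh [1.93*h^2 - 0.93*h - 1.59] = 3.86*h - 0.93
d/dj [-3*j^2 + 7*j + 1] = 7 - 6*j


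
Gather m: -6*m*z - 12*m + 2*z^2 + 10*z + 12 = m*(-6*z - 12) + 2*z^2 + 10*z + 12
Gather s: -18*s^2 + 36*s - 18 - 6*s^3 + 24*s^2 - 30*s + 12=-6*s^3 + 6*s^2 + 6*s - 6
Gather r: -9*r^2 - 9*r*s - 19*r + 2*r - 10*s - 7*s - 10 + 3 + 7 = -9*r^2 + r*(-9*s - 17) - 17*s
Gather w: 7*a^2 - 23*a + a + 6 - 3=7*a^2 - 22*a + 3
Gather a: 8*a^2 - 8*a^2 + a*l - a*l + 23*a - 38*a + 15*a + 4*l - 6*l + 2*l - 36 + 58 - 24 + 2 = 0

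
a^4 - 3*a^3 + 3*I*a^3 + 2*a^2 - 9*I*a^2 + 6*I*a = a*(a - 2)*(a - 1)*(a + 3*I)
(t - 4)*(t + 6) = t^2 + 2*t - 24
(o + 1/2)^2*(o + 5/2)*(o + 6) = o^4 + 19*o^3/2 + 95*o^2/4 + 137*o/8 + 15/4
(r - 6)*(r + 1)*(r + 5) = r^3 - 31*r - 30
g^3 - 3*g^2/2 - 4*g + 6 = (g - 2)*(g - 3/2)*(g + 2)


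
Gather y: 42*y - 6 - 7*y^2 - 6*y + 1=-7*y^2 + 36*y - 5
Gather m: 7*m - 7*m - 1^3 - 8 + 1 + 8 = 0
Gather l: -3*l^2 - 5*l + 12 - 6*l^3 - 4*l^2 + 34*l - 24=-6*l^3 - 7*l^2 + 29*l - 12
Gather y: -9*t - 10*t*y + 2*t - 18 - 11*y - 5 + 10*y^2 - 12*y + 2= -7*t + 10*y^2 + y*(-10*t - 23) - 21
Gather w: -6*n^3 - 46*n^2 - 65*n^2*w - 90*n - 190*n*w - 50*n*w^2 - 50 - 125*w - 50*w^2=-6*n^3 - 46*n^2 - 90*n + w^2*(-50*n - 50) + w*(-65*n^2 - 190*n - 125) - 50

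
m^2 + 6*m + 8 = (m + 2)*(m + 4)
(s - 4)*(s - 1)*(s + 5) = s^3 - 21*s + 20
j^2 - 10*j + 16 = (j - 8)*(j - 2)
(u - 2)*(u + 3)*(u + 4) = u^3 + 5*u^2 - 2*u - 24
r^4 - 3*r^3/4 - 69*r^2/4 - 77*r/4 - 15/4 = (r - 5)*(r + 1/4)*(r + 1)*(r + 3)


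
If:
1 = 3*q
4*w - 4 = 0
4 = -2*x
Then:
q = 1/3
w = 1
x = -2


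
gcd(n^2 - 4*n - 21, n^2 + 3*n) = n + 3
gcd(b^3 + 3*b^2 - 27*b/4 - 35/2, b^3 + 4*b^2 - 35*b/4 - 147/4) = b + 7/2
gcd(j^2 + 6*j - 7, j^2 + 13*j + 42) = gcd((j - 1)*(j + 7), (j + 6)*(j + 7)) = j + 7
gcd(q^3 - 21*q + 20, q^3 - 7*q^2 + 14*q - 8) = q^2 - 5*q + 4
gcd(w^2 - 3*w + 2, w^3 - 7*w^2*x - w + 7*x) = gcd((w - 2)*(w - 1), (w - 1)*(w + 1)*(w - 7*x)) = w - 1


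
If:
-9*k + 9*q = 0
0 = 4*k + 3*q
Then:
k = 0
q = 0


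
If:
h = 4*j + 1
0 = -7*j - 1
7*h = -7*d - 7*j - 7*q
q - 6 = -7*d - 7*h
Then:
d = 23/42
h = 3/7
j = -1/7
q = -5/6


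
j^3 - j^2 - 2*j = j*(j - 2)*(j + 1)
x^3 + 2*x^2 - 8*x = x*(x - 2)*(x + 4)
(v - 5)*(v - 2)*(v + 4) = v^3 - 3*v^2 - 18*v + 40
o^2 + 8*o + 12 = (o + 2)*(o + 6)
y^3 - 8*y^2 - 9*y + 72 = (y - 8)*(y - 3)*(y + 3)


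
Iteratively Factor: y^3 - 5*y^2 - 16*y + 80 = (y - 5)*(y^2 - 16) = (y - 5)*(y - 4)*(y + 4)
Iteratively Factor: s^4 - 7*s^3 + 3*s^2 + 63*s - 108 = (s - 4)*(s^3 - 3*s^2 - 9*s + 27) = (s - 4)*(s + 3)*(s^2 - 6*s + 9) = (s - 4)*(s - 3)*(s + 3)*(s - 3)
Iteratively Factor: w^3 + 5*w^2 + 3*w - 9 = (w + 3)*(w^2 + 2*w - 3) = (w - 1)*(w + 3)*(w + 3)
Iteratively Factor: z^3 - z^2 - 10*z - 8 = (z + 2)*(z^2 - 3*z - 4) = (z + 1)*(z + 2)*(z - 4)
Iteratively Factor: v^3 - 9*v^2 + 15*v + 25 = (v - 5)*(v^2 - 4*v - 5) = (v - 5)^2*(v + 1)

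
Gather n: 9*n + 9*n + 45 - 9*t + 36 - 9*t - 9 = 18*n - 18*t + 72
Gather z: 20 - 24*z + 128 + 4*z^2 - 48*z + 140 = 4*z^2 - 72*z + 288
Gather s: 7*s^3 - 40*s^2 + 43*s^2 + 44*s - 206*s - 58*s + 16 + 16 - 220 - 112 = 7*s^3 + 3*s^2 - 220*s - 300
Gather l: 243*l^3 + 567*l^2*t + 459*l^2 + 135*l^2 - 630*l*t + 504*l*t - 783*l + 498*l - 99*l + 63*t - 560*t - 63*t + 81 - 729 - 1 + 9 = 243*l^3 + l^2*(567*t + 594) + l*(-126*t - 384) - 560*t - 640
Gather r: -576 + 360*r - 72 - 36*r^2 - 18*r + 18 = -36*r^2 + 342*r - 630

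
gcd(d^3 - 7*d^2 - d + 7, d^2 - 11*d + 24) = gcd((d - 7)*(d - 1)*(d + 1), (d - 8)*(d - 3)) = 1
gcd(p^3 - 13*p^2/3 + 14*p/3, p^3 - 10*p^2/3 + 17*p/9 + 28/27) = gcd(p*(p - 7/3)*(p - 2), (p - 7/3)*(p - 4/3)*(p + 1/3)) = p - 7/3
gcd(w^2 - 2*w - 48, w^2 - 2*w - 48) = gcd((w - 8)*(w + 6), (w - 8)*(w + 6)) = w^2 - 2*w - 48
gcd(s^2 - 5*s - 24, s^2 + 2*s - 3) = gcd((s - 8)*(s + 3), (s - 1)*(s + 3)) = s + 3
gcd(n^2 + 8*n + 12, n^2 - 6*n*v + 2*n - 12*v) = n + 2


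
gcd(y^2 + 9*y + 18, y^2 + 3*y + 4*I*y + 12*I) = y + 3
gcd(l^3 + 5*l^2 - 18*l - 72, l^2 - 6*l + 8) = l - 4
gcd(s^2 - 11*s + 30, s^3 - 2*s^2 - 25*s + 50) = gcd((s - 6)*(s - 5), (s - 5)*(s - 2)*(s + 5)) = s - 5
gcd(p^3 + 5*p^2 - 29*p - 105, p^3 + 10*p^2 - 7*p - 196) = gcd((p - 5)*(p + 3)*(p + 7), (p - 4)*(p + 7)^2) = p + 7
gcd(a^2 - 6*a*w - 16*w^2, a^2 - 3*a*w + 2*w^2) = 1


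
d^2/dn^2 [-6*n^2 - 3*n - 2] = -12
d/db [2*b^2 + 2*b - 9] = 4*b + 2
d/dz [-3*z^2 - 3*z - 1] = -6*z - 3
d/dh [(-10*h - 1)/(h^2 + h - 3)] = (-10*h^2 - 10*h + (2*h + 1)*(10*h + 1) + 30)/(h^2 + h - 3)^2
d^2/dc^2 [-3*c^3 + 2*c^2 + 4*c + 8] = 4 - 18*c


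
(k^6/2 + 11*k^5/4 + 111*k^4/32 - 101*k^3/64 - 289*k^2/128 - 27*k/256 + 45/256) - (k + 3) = k^6/2 + 11*k^5/4 + 111*k^4/32 - 101*k^3/64 - 289*k^2/128 - 283*k/256 - 723/256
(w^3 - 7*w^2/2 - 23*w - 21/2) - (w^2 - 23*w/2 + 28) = w^3 - 9*w^2/2 - 23*w/2 - 77/2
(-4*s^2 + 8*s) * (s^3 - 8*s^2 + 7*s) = -4*s^5 + 40*s^4 - 92*s^3 + 56*s^2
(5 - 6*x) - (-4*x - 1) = 6 - 2*x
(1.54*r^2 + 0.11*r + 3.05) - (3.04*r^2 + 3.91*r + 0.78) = -1.5*r^2 - 3.8*r + 2.27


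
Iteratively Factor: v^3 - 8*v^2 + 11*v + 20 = (v - 5)*(v^2 - 3*v - 4) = (v - 5)*(v + 1)*(v - 4)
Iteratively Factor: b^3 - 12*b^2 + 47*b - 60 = (b - 5)*(b^2 - 7*b + 12) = (b - 5)*(b - 3)*(b - 4)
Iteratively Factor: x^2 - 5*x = (x - 5)*(x)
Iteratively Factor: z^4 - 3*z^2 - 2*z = (z + 1)*(z^3 - z^2 - 2*z) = z*(z + 1)*(z^2 - z - 2) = z*(z + 1)^2*(z - 2)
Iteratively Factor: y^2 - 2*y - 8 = (y + 2)*(y - 4)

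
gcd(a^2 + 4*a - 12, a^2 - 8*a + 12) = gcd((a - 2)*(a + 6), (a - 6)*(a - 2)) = a - 2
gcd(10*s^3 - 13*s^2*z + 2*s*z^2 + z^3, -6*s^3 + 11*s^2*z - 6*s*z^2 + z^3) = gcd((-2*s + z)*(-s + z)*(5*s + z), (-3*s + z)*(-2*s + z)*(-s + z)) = 2*s^2 - 3*s*z + z^2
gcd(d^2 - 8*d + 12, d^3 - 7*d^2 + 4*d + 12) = d^2 - 8*d + 12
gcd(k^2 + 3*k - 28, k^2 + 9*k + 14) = k + 7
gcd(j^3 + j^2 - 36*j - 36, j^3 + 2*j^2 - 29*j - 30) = j^2 + 7*j + 6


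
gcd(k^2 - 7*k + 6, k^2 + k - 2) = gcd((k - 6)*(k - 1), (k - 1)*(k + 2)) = k - 1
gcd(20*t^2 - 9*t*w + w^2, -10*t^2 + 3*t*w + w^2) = 1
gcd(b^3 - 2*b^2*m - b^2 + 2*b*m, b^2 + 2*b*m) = b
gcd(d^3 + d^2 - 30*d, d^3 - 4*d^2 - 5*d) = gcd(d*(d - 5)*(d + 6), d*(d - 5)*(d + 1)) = d^2 - 5*d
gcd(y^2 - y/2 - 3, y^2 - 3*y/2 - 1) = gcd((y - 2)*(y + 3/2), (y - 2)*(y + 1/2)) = y - 2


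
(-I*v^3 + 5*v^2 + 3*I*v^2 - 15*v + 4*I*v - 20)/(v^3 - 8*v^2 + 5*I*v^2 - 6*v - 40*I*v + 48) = (-I*v^3 + v^2*(5 + 3*I) + v*(-15 + 4*I) - 20)/(v^3 + v^2*(-8 + 5*I) + v*(-6 - 40*I) + 48)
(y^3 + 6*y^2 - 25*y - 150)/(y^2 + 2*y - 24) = (y^2 - 25)/(y - 4)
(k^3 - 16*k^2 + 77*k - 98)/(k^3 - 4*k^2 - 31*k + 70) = (k - 7)/(k + 5)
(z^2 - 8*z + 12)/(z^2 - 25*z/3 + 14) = 3*(z - 2)/(3*z - 7)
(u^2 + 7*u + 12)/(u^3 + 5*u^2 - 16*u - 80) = (u + 3)/(u^2 + u - 20)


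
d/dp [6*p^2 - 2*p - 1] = 12*p - 2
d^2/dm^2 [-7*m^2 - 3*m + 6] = -14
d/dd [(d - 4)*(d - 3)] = 2*d - 7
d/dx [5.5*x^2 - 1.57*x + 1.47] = 11.0*x - 1.57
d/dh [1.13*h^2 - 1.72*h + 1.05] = 2.26*h - 1.72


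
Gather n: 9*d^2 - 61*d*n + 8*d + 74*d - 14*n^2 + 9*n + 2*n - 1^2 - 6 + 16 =9*d^2 + 82*d - 14*n^2 + n*(11 - 61*d) + 9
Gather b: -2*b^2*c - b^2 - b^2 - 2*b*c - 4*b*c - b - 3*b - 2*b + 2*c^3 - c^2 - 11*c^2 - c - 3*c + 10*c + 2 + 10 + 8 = b^2*(-2*c - 2) + b*(-6*c - 6) + 2*c^3 - 12*c^2 + 6*c + 20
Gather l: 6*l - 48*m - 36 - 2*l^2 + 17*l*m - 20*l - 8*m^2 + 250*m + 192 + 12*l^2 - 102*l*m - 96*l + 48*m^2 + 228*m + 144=10*l^2 + l*(-85*m - 110) + 40*m^2 + 430*m + 300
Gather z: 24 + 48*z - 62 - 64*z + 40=2 - 16*z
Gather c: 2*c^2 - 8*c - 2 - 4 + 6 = 2*c^2 - 8*c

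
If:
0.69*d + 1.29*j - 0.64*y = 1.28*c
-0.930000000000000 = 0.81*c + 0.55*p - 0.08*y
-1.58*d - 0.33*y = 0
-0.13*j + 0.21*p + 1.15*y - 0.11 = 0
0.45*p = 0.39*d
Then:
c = -1.16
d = 0.01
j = -1.17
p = 0.01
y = -0.04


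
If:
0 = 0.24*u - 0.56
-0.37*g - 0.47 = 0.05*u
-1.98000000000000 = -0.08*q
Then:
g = -1.59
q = 24.75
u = 2.33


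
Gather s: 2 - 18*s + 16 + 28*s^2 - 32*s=28*s^2 - 50*s + 18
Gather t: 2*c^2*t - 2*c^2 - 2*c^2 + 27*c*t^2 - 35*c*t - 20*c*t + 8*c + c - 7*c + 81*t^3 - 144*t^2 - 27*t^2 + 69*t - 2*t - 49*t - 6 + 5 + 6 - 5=-4*c^2 + 2*c + 81*t^3 + t^2*(27*c - 171) + t*(2*c^2 - 55*c + 18)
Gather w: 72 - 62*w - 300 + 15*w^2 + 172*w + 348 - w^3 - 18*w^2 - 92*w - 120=-w^3 - 3*w^2 + 18*w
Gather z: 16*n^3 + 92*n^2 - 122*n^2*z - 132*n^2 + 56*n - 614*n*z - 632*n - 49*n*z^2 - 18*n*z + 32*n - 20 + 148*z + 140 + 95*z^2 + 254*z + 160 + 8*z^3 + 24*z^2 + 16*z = 16*n^3 - 40*n^2 - 544*n + 8*z^3 + z^2*(119 - 49*n) + z*(-122*n^2 - 632*n + 418) + 280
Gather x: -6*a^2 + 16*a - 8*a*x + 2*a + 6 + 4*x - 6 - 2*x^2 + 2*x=-6*a^2 + 18*a - 2*x^2 + x*(6 - 8*a)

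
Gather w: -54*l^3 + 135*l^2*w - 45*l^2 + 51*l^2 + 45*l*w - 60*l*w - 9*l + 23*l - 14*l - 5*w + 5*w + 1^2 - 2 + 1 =-54*l^3 + 6*l^2 + w*(135*l^2 - 15*l)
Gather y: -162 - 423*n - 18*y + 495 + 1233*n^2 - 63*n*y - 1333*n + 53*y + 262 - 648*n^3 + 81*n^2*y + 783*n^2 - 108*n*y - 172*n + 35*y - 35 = -648*n^3 + 2016*n^2 - 1928*n + y*(81*n^2 - 171*n + 70) + 560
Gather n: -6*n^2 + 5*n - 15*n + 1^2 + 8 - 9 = -6*n^2 - 10*n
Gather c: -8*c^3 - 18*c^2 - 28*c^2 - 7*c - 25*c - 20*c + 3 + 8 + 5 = -8*c^3 - 46*c^2 - 52*c + 16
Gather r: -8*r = -8*r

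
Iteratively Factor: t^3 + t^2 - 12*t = (t - 3)*(t^2 + 4*t) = (t - 3)*(t + 4)*(t)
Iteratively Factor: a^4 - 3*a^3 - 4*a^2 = (a - 4)*(a^3 + a^2) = a*(a - 4)*(a^2 + a) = a*(a - 4)*(a + 1)*(a)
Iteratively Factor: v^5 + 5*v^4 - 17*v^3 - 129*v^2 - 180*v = (v)*(v^4 + 5*v^3 - 17*v^2 - 129*v - 180) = v*(v + 4)*(v^3 + v^2 - 21*v - 45) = v*(v + 3)*(v + 4)*(v^2 - 2*v - 15) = v*(v - 5)*(v + 3)*(v + 4)*(v + 3)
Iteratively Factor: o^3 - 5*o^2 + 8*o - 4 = (o - 1)*(o^2 - 4*o + 4) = (o - 2)*(o - 1)*(o - 2)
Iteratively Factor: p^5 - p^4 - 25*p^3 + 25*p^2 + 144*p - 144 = (p - 3)*(p^4 + 2*p^3 - 19*p^2 - 32*p + 48) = (p - 3)*(p - 1)*(p^3 + 3*p^2 - 16*p - 48) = (p - 3)*(p - 1)*(p + 4)*(p^2 - p - 12) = (p - 4)*(p - 3)*(p - 1)*(p + 4)*(p + 3)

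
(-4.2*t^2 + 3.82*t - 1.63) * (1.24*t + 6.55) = -5.208*t^3 - 22.7732*t^2 + 22.9998*t - 10.6765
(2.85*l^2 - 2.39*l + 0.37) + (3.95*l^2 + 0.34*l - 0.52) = 6.8*l^2 - 2.05*l - 0.15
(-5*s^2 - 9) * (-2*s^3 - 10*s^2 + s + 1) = 10*s^5 + 50*s^4 + 13*s^3 + 85*s^2 - 9*s - 9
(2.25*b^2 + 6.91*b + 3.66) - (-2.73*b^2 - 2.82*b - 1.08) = 4.98*b^2 + 9.73*b + 4.74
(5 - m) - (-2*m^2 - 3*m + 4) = 2*m^2 + 2*m + 1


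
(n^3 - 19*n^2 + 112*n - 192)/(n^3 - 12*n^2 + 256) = (n - 3)/(n + 4)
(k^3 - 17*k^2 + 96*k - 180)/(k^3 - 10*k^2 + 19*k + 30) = (k - 6)/(k + 1)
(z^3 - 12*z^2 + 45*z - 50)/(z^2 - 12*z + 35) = (z^2 - 7*z + 10)/(z - 7)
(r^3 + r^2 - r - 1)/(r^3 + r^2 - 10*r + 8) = (r^2 + 2*r + 1)/(r^2 + 2*r - 8)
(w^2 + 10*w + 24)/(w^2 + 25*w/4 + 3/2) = 4*(w + 4)/(4*w + 1)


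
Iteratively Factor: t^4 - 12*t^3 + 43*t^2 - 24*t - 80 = (t - 4)*(t^3 - 8*t^2 + 11*t + 20) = (t - 4)^2*(t^2 - 4*t - 5) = (t - 4)^2*(t + 1)*(t - 5)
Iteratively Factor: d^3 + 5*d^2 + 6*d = (d)*(d^2 + 5*d + 6) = d*(d + 2)*(d + 3)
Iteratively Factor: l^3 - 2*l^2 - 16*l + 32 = (l - 4)*(l^2 + 2*l - 8) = (l - 4)*(l - 2)*(l + 4)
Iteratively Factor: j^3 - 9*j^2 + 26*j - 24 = (j - 4)*(j^2 - 5*j + 6) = (j - 4)*(j - 3)*(j - 2)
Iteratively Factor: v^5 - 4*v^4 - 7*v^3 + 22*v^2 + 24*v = (v - 3)*(v^4 - v^3 - 10*v^2 - 8*v) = (v - 3)*(v + 1)*(v^3 - 2*v^2 - 8*v) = (v - 3)*(v + 1)*(v + 2)*(v^2 - 4*v) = v*(v - 3)*(v + 1)*(v + 2)*(v - 4)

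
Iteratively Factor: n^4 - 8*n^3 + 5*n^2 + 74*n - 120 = (n - 4)*(n^3 - 4*n^2 - 11*n + 30) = (n - 4)*(n + 3)*(n^2 - 7*n + 10) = (n - 5)*(n - 4)*(n + 3)*(n - 2)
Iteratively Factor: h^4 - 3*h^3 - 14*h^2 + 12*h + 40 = (h - 2)*(h^3 - h^2 - 16*h - 20) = (h - 2)*(h + 2)*(h^2 - 3*h - 10) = (h - 2)*(h + 2)^2*(h - 5)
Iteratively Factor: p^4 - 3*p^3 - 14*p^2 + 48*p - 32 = (p - 4)*(p^3 + p^2 - 10*p + 8) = (p - 4)*(p - 2)*(p^2 + 3*p - 4) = (p - 4)*(p - 2)*(p - 1)*(p + 4)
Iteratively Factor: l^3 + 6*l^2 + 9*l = (l + 3)*(l^2 + 3*l) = l*(l + 3)*(l + 3)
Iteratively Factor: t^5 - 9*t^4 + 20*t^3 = (t)*(t^4 - 9*t^3 + 20*t^2) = t*(t - 4)*(t^3 - 5*t^2) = t*(t - 5)*(t - 4)*(t^2) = t^2*(t - 5)*(t - 4)*(t)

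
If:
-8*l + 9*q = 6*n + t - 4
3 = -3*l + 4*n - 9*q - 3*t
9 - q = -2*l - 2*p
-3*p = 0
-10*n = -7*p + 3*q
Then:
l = -664/107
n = 219/214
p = 0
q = -365/107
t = 1798/107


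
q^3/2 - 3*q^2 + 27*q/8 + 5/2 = (q/2 + 1/4)*(q - 4)*(q - 5/2)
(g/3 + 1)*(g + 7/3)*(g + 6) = g^3/3 + 34*g^2/9 + 13*g + 14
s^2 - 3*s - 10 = (s - 5)*(s + 2)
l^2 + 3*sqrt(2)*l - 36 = (l - 3*sqrt(2))*(l + 6*sqrt(2))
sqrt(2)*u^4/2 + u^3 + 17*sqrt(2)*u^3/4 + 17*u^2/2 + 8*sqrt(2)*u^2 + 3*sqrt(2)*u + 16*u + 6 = (u + 1/2)*(u + 2)*(u + 6)*(sqrt(2)*u/2 + 1)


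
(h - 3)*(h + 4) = h^2 + h - 12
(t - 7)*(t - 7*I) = t^2 - 7*t - 7*I*t + 49*I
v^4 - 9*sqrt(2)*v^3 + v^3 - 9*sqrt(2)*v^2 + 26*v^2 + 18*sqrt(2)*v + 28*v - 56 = (v - 1)*(v + 2)*(v - 7*sqrt(2))*(v - 2*sqrt(2))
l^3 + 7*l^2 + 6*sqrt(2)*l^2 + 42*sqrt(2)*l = l*(l + 7)*(l + 6*sqrt(2))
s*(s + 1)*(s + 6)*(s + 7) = s^4 + 14*s^3 + 55*s^2 + 42*s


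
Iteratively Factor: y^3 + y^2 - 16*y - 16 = (y + 1)*(y^2 - 16) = (y + 1)*(y + 4)*(y - 4)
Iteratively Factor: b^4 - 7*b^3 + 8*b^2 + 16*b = (b - 4)*(b^3 - 3*b^2 - 4*b) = b*(b - 4)*(b^2 - 3*b - 4) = b*(b - 4)^2*(b + 1)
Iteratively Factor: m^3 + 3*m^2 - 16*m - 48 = (m + 4)*(m^2 - m - 12) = (m + 3)*(m + 4)*(m - 4)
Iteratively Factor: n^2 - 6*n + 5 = (n - 5)*(n - 1)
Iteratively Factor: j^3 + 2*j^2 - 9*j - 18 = (j + 2)*(j^2 - 9) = (j - 3)*(j + 2)*(j + 3)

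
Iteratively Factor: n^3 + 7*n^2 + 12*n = (n)*(n^2 + 7*n + 12) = n*(n + 4)*(n + 3)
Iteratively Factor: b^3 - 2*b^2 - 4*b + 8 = (b + 2)*(b^2 - 4*b + 4) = (b - 2)*(b + 2)*(b - 2)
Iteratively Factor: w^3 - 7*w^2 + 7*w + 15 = (w - 3)*(w^2 - 4*w - 5) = (w - 5)*(w - 3)*(w + 1)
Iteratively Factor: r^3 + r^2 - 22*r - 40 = (r - 5)*(r^2 + 6*r + 8) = (r - 5)*(r + 4)*(r + 2)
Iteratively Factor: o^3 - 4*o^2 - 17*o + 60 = (o - 5)*(o^2 + o - 12) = (o - 5)*(o + 4)*(o - 3)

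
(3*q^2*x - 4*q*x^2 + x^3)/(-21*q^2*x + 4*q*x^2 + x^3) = (-q + x)/(7*q + x)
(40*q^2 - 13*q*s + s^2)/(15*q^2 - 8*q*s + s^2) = (8*q - s)/(3*q - s)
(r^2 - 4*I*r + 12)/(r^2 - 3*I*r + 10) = (r - 6*I)/(r - 5*I)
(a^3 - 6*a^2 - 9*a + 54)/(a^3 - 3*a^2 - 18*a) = (a - 3)/a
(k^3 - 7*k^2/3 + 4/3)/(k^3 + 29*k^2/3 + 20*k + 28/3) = (k^2 - 3*k + 2)/(k^2 + 9*k + 14)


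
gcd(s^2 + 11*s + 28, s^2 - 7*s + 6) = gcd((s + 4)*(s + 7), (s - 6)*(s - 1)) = 1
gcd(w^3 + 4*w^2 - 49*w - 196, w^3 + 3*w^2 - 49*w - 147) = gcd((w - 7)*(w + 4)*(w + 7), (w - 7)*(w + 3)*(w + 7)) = w^2 - 49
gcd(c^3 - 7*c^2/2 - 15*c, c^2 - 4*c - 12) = c - 6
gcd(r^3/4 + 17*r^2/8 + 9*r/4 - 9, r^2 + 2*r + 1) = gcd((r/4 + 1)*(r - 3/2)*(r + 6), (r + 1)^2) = 1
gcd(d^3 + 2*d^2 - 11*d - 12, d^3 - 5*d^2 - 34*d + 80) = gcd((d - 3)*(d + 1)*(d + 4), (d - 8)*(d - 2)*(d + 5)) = 1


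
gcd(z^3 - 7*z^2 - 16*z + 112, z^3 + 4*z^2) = z + 4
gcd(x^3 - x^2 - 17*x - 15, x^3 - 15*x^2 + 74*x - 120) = x - 5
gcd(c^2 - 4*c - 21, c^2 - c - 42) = c - 7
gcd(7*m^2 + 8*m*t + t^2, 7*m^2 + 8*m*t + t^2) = 7*m^2 + 8*m*t + t^2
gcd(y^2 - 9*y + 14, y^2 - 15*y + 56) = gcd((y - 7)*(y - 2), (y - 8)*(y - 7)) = y - 7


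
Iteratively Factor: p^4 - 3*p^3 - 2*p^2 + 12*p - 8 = (p - 2)*(p^3 - p^2 - 4*p + 4) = (p - 2)*(p - 1)*(p^2 - 4) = (p - 2)*(p - 1)*(p + 2)*(p - 2)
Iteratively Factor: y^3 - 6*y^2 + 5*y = (y - 5)*(y^2 - y) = y*(y - 5)*(y - 1)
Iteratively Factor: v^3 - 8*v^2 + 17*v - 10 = (v - 1)*(v^2 - 7*v + 10) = (v - 2)*(v - 1)*(v - 5)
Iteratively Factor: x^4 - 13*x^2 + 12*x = (x - 3)*(x^3 + 3*x^2 - 4*x) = (x - 3)*(x - 1)*(x^2 + 4*x) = (x - 3)*(x - 1)*(x + 4)*(x)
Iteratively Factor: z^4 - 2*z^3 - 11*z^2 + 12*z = (z - 4)*(z^3 + 2*z^2 - 3*z) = (z - 4)*(z - 1)*(z^2 + 3*z) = (z - 4)*(z - 1)*(z + 3)*(z)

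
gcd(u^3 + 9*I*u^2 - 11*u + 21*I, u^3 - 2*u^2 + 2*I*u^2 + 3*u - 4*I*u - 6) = u^2 + 2*I*u + 3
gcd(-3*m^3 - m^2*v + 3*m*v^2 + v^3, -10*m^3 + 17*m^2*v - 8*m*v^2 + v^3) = -m + v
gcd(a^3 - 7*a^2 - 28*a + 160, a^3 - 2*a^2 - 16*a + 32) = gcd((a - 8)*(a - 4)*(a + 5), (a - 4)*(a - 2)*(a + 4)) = a - 4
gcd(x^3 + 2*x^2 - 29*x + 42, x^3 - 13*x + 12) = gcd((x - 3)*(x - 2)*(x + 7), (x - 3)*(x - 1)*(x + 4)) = x - 3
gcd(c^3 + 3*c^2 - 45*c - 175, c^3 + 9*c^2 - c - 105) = c + 5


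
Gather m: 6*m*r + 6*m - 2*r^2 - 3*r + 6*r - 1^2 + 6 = m*(6*r + 6) - 2*r^2 + 3*r + 5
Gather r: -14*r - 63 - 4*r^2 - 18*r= -4*r^2 - 32*r - 63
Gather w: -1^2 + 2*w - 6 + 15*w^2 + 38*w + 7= 15*w^2 + 40*w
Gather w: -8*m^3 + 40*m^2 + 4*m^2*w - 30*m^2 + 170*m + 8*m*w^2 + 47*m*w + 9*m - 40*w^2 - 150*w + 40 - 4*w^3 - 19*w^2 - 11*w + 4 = -8*m^3 + 10*m^2 + 179*m - 4*w^3 + w^2*(8*m - 59) + w*(4*m^2 + 47*m - 161) + 44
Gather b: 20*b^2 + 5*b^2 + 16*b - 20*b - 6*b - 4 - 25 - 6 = 25*b^2 - 10*b - 35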